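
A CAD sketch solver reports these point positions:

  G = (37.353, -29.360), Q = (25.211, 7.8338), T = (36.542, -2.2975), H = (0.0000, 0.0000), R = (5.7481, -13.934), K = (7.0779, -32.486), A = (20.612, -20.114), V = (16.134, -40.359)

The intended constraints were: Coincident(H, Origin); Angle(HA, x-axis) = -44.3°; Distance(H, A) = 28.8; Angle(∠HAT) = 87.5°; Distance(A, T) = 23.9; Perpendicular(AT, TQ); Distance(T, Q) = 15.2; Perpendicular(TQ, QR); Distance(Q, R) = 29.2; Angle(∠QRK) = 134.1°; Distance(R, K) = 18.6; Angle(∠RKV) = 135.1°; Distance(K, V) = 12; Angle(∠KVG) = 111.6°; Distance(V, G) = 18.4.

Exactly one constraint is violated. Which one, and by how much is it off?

Distance(V, G) = 18.4 — off by 5.50.

H = (0.00, 0.00) ✓; HA at -44.30° ✓; |HA| = 28.80 ✓; ∠HAT = 87.50° ✓; |AT| = 23.90 ✓; ∠(AT, TQ) = 90.00° ✓; |TQ| = 15.20 ✓; ∠(TQ, QR) = 90.00° ✓; |QR| = 29.20 ✓; ∠QRK = 134.1° ✓; |RK| = 18.60 ✓; ∠RKV = 135.1° ✓; |KV| = 12.00 ✓; ∠KVG = 111.6° ✓; |VG| = 23.90 ✗.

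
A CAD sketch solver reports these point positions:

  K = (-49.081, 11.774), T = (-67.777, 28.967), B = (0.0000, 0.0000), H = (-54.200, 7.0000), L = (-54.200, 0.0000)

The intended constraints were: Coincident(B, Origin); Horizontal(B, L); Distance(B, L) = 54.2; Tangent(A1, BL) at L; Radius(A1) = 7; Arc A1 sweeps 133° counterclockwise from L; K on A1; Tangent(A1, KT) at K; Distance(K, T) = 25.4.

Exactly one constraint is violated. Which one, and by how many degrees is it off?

Tangent(A1, KT) at K — off by 4.40°.

B = (0.00, 0.00) ✓; B.y = 0.00, L.y = 0.00 ✓; |BL| = 54.20 ✓; ∠(HL, LB) = 90.00° ✓; |HL| = 7.000 ✓; bearing(H→K) − bearing(H→L) = 133.0° ✓; |HK| = 7.000 ✓; ∠(HK, KT) = 85.60° ✗; |KT| = 25.40 ✓.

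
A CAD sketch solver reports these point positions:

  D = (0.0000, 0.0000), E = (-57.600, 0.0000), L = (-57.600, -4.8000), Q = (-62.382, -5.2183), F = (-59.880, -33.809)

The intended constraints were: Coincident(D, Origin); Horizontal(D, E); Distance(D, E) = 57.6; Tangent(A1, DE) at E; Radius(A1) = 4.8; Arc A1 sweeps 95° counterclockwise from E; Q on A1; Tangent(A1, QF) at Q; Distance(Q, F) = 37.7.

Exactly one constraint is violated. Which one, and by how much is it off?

Distance(Q, F) = 37.7 — off by 9.00.

D = (0.00, 0.00) ✓; D.y = 0.00, E.y = 0.00 ✓; |DE| = 57.60 ✓; ∠(LE, ED) = 90.00° ✓; |LE| = 4.800 ✓; bearing(L→Q) − bearing(L→E) = 95.00° ✓; |LQ| = 4.800 ✓; ∠(LQ, QF) = 90.00° ✓; |QF| = 28.70 ✗.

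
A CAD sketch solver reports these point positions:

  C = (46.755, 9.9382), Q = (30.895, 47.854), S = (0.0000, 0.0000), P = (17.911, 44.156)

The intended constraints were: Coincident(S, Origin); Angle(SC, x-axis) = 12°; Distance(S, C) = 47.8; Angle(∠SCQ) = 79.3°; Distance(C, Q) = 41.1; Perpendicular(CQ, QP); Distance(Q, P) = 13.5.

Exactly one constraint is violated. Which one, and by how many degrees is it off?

Perpendicular(CQ, QP) — off by 6.80°.

S = (0.00, 0.00) ✓; SC at 12.00° ✓; |SC| = 47.80 ✓; ∠SCQ = 79.30° ✓; |CQ| = 41.10 ✓; ∠(CQ, QP) = 83.20° ✗; |QP| = 13.50 ✓.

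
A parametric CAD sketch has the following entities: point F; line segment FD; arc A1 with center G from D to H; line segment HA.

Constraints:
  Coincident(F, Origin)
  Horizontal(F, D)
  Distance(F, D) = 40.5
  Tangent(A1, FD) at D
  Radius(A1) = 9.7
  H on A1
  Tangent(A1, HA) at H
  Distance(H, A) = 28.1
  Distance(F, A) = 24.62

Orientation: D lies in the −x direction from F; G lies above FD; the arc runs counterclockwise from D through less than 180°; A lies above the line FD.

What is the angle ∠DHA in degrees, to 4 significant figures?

159.4°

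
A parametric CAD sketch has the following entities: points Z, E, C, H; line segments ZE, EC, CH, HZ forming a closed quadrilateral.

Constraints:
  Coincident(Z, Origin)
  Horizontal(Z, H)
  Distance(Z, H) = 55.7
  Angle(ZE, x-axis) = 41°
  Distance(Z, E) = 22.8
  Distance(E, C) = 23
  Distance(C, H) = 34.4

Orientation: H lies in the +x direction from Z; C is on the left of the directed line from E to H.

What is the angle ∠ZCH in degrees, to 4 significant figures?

86.85°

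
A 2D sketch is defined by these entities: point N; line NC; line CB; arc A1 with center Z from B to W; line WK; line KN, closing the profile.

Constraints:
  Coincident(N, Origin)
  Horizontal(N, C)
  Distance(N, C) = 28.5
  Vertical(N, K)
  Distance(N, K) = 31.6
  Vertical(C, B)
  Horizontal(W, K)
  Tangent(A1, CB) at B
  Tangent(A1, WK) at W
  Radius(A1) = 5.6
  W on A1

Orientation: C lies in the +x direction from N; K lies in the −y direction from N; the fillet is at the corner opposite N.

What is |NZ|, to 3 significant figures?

34.6

N is at the origin; NC is horizontal with |NC| = 28.5 and C on the +x side, so C = (28.5, 0.00). N and K share the same x with |NK| = 31.6 and K on the −y side, so K = (0.00, -31.6). The virtual corner opposite N is at (28.5, -31.6). Since A1 is tangent to CB there, ZB ⟂ CB and since A1 is tangent to WK there, ZW ⟂ WK, with radius 5.6, so the center Z sits 5.6 in from both sides at Z = (22.9, -26.0). Then |NZ| = |Z − N| = 34.6.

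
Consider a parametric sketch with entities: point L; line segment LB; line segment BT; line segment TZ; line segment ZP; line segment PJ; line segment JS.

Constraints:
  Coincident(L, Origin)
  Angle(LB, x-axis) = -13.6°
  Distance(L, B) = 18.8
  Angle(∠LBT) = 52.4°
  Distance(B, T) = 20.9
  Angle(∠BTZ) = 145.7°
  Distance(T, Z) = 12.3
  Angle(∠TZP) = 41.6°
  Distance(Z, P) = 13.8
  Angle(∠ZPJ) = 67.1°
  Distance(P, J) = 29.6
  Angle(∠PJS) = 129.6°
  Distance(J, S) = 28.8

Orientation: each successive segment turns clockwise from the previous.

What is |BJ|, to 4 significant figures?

32.17

∠TZP = 41.6° gives ZP at 46.10° from the x-axis; with |ZP| = 13.8, P = (-0.7084, -8.538). ∠ZPJ = 67.1° gives PJ at -66.80° from the x-axis; with |PJ| = 29.6, J = (10.95, -35.74). Then |BJ| = |J − B| = 32.17.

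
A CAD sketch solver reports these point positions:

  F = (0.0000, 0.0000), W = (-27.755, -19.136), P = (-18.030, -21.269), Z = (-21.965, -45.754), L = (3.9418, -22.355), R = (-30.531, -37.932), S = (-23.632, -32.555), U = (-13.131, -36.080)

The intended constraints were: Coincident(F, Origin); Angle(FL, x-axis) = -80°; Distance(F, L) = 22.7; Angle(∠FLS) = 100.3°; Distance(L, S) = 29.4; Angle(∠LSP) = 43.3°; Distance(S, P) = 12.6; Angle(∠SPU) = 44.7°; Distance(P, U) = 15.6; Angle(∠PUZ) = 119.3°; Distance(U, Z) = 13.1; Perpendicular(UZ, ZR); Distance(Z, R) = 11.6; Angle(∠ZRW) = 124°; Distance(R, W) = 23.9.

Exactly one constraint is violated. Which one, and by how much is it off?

Distance(R, W) = 23.9 — off by 4.90.

F = (0.00, 0.00) ✓; FL at -80.00° ✓; |FL| = 22.70 ✓; ∠FLS = 100.3° ✓; |LS| = 29.40 ✓; ∠LSP = 43.30° ✓; |SP| = 12.60 ✓; ∠SPU = 44.70° ✓; |PU| = 15.60 ✓; ∠PUZ = 119.3° ✓; |UZ| = 13.10 ✓; ∠(UZ, ZR) = 90.00° ✓; |ZR| = 11.60 ✓; ∠ZRW = 124.0° ✓; |RW| = 19.00 ✗.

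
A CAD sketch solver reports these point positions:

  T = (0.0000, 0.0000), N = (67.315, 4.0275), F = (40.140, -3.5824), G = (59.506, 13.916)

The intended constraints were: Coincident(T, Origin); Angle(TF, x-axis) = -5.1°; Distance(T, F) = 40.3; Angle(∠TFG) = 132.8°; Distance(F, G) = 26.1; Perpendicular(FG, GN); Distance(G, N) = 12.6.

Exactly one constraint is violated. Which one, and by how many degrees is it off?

Perpendicular(FG, GN) — off by 3.80°.

T = (0.00, 0.00) ✓; TF at -5.100° ✓; |TF| = 40.30 ✓; ∠TFG = 132.8° ✓; |FG| = 26.10 ✓; ∠(FG, GN) = 93.80° ✗; |GN| = 12.60 ✓.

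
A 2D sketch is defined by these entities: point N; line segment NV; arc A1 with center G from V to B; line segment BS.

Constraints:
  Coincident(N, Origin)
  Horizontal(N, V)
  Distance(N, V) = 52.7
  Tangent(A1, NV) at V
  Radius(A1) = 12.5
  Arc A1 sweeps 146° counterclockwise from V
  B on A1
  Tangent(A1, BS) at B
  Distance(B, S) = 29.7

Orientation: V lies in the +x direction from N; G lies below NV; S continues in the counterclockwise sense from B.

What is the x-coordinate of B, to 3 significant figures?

45.7

N is at the origin; N and V share the same y with |NV| = 52.7 and V on the +x side, so V = (52.7, 0.00). Tangency of A1 to NV means the radius GV is perpendicular to NV, so G = V + (0, -12.5) = (52.7, -12.5). On A1, V sits at bearing 90° from G; a 146° counterclockwise sweep puts B at bearing 236°, so B = G + 12.5·(cos 236°, sin 236°) = (45.7, -22.9). So B.x = 45.7.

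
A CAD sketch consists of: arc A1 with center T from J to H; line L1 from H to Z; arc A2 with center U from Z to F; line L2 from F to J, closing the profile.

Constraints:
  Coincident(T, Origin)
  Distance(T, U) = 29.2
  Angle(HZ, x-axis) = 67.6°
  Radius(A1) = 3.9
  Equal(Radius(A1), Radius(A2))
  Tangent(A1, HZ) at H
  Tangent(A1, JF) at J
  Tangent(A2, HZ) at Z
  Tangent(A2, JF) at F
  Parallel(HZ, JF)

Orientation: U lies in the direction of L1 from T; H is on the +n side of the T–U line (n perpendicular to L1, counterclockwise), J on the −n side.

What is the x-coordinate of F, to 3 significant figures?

14.7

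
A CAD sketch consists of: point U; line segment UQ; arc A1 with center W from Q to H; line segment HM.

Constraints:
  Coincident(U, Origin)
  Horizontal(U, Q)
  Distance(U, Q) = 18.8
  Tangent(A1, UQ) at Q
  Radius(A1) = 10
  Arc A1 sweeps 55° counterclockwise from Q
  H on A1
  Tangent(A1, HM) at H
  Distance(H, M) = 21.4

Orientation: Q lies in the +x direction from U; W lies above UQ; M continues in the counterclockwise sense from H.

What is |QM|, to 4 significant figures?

29.90

U is at the origin; UQ is horizontal with |UQ| = 18.8 and Q on the +x side, so Q = (18.80, 0.000). Tangency of A1 to UQ means the radius WQ is perpendicular to UQ, so W = Q + (0, 10) = (18.80, 10.00). On A1, Q sits at bearing -90° from W; a 55° counterclockwise sweep puts H at bearing -35°, so H = W + 10.0·(cos -35°, sin -35°) = (26.99, 4.264). Since A1 is tangent to HM there, WH ⟂ HM, so HM runs along (−sin -35°, cos -35°); with |HM| = 21.4, M = (39.27, 21.79). Then |QM| = |M − Q| = 29.90.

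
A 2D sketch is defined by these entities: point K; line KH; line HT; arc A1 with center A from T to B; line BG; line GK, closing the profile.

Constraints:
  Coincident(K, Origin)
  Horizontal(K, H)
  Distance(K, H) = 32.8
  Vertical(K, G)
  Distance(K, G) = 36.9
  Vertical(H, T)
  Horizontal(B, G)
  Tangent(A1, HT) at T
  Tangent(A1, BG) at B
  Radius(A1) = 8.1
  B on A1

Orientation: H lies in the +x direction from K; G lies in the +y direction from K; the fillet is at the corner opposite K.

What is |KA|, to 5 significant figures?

37.941

K is at the origin; K and H share the same y with |KH| = 32.8 and H on the +x side, so H = (32.800, 0.0000). KG is vertical with |KG| = 36.9 and G on the +y side, so G = (0.0000, 36.900). The virtual corner opposite K is at (32.800, 36.900). A1 meets HT tangentially, so AT is at right angles to HT and since A1 is tangent to BG there, AB ⟂ BG, with radius 8.1, so the center A sits 8.1 in from both sides at A = (24.700, 28.800). Then |KA| = |A − K| = 37.941.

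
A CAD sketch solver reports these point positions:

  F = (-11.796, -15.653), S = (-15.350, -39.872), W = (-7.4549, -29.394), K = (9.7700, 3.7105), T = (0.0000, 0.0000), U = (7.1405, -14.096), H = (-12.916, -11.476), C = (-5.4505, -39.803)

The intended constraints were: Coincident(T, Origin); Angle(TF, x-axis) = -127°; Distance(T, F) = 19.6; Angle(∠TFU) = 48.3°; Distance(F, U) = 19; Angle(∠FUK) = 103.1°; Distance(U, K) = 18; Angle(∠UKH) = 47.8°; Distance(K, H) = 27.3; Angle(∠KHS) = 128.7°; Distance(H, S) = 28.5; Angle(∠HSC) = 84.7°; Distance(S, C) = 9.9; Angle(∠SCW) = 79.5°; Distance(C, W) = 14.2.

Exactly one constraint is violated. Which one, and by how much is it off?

Distance(C, W) = 14.2 — off by 3.60.

T = (0.00, 0.00) ✓; TF at -127.0° ✓; |TF| = 19.60 ✓; ∠TFU = 48.30° ✓; |FU| = 19.00 ✓; ∠FUK = 103.1° ✓; |UK| = 18.00 ✓; ∠UKH = 47.80° ✓; |KH| = 27.30 ✓; ∠KHS = 128.7° ✓; |HS| = 28.50 ✓; ∠HSC = 84.70° ✓; |SC| = 9.900 ✓; ∠SCW = 79.50° ✓; |CW| = 10.60 ✗.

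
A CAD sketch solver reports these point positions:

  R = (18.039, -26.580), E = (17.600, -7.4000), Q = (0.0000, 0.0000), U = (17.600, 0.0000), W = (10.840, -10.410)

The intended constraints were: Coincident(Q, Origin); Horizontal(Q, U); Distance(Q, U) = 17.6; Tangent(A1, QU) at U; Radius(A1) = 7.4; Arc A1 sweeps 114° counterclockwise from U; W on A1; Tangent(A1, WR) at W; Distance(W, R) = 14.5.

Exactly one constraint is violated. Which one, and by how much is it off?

Distance(W, R) = 14.5 — off by 3.20.

Q = (0.00, 0.00) ✓; Q.y = 0.00, U.y = 0.00 ✓; |QU| = 17.60 ✓; ∠(EU, UQ) = 90.00° ✓; |EU| = 7.400 ✓; bearing(E→W) − bearing(E→U) = 114.0° ✓; |EW| = 7.400 ✓; ∠(EW, WR) = 90.00° ✓; |WR| = 17.70 ✗.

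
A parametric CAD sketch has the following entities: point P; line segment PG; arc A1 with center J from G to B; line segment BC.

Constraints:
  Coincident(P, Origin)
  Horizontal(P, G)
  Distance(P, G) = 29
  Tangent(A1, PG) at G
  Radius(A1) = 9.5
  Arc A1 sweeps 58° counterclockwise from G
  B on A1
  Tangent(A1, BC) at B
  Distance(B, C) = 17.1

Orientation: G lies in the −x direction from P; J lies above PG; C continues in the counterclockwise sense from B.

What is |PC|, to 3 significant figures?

22.4

On A1, G sits at bearing -90° from J; a 58° counterclockwise sweep puts B at bearing -32°, so B = J + 9.5·(cos -32°, sin -32°) = (-20.9, 4.47). Since A1 is tangent to BC there, JB ⟂ BC, so BC runs along (−sin -32°, cos -32°); with |BC| = 17.1, C = (-11.9, 19.0). Then |PC| = |C − P| = 22.4.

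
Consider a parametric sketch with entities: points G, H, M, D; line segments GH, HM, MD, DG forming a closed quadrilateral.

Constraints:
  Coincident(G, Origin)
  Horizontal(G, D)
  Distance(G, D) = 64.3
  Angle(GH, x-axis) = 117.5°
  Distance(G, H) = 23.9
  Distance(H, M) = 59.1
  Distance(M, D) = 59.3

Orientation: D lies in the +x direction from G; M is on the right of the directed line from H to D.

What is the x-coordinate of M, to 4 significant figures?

14.45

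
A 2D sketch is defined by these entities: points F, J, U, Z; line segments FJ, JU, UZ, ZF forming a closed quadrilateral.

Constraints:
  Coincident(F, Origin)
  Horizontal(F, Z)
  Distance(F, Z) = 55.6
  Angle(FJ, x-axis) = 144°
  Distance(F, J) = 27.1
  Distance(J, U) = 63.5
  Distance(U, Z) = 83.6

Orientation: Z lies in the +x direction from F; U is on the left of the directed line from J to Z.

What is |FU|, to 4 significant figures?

71.26

Checks: |JU| = 63.50 ✓; |UZ| = 83.60 ✓.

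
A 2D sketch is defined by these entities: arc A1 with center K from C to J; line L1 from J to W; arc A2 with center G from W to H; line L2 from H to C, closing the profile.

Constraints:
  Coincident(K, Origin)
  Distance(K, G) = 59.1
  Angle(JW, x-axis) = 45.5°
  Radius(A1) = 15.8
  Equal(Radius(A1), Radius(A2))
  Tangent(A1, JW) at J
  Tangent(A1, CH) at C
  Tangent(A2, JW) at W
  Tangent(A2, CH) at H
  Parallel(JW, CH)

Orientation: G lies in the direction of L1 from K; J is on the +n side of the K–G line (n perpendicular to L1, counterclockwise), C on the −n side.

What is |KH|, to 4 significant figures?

61.18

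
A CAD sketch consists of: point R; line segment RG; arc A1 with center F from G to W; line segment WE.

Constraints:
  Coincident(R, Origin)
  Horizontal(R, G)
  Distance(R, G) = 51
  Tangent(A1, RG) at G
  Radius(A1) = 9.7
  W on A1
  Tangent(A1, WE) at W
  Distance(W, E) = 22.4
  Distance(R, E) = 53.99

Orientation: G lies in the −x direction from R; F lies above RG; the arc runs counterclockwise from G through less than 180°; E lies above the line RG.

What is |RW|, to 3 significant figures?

42.6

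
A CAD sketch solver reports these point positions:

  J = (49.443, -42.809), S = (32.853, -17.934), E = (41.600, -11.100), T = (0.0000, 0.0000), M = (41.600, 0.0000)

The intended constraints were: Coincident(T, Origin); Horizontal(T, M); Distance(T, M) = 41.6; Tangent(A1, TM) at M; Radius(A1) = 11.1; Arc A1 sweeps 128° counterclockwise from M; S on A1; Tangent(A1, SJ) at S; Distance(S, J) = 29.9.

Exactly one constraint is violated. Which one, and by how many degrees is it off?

Tangent(A1, SJ) at S — off by 4.30°.

T = (0.00, 0.00) ✓; T.y = 0.00, M.y = 0.00 ✓; |TM| = 41.60 ✓; ∠(EM, MT) = 90.00° ✓; |EM| = 11.10 ✓; bearing(E→S) − bearing(E→M) = 128.0° ✓; |ES| = 11.10 ✓; ∠(ES, SJ) = 94.30° ✗; |SJ| = 29.90 ✓.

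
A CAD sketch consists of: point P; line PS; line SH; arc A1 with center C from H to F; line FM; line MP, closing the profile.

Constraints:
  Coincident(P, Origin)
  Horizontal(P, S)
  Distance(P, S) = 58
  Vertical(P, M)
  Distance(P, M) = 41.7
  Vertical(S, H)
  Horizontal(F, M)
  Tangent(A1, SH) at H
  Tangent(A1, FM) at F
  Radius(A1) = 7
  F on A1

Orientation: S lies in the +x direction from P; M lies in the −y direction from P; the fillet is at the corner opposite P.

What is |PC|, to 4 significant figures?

61.69

P is at the origin; PS is horizontal with |PS| = 58.0 and S on the +x side, so S = (58.00, 0.000). PM is vertical with |PM| = 41.7 and M on the −y side, so M = (0.000, -41.70). The virtual corner opposite P is at (58.00, -41.70). The tangent condition forces CH to be normal to SH and tangency of A1 to FM means the radius CF is perpendicular to FM, with radius 7.0, so the center C sits 7.0 in from both sides at C = (51.00, -34.70). Then |PC| = |C − P| = 61.69.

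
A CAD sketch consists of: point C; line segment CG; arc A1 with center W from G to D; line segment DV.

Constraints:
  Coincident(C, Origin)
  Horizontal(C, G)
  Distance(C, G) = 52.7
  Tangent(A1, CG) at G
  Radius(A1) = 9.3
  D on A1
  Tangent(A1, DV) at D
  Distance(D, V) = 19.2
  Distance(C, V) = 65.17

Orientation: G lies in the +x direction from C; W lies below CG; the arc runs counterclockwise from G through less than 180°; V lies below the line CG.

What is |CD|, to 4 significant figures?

48.04

C is at the origin; CG is horizontal with |CG| = 52.7 and G on the +x side, so G = (52.70, 0.000). Tangency of A1 to CG means the radius WG is perpendicular to CG, so W = G + (0, -9.3) = (52.70, -9.300). Since WD ⟂ DV (tangency), |WV| = √(9.3² + 19.2²) = 21.33 regardless of where D sits on A1. So V lies on both circle(C, 65.17) and circle(W, 21.33); the below-CG intersection is V = (57.85, -30.00). D is the foot of the tangent from V: D = (45.56, -15.26).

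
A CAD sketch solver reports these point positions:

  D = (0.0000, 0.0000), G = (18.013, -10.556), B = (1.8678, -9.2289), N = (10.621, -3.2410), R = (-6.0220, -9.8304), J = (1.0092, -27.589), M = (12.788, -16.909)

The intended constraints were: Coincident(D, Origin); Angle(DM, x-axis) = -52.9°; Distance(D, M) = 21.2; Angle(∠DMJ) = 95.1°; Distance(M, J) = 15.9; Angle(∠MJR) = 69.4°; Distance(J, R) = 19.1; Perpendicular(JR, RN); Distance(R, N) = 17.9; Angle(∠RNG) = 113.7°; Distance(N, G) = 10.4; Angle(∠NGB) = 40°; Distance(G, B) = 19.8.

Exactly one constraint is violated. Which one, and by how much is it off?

Distance(G, B) = 19.8 — off by 3.60.

D = (0.00, 0.00) ✓; DM at -52.90° ✓; |DM| = 21.20 ✓; ∠DMJ = 95.10° ✓; |MJ| = 15.90 ✓; ∠MJR = 69.40° ✓; |JR| = 19.10 ✓; ∠(JR, RN) = 90.00° ✓; |RN| = 17.90 ✓; ∠RNG = 113.7° ✓; |NG| = 10.40 ✓; ∠NGB = 40.00° ✓; |GB| = 16.20 ✗.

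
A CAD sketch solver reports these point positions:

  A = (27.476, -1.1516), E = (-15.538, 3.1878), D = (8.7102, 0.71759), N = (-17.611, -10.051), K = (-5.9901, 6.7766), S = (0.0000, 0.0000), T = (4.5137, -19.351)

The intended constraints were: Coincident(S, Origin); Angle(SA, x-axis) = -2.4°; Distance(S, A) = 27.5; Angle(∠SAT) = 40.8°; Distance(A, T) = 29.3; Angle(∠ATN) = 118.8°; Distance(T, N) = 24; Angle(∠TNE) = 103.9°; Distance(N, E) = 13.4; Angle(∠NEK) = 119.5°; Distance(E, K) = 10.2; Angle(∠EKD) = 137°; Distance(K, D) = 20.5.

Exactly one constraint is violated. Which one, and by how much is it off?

Distance(K, D) = 20.5 — off by 4.60.

S = (0.00, 0.00) ✓; SA at -2.400° ✓; |SA| = 27.50 ✓; ∠SAT = 40.80° ✓; |AT| = 29.30 ✓; ∠ATN = 118.8° ✓; |TN| = 24.00 ✓; ∠TNE = 103.9° ✓; |NE| = 13.40 ✓; ∠NEK = 119.5° ✓; |EK| = 10.20 ✓; ∠EKD = 137.0° ✓; |KD| = 15.90 ✗.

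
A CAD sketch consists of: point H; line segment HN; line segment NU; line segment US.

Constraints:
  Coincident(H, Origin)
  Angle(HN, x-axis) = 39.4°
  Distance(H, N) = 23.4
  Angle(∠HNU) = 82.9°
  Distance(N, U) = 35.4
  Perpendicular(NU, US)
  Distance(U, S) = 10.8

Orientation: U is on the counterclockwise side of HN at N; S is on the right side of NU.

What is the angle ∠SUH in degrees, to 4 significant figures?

125.5°

H is at the origin; HN runs at 39.4° with length 23.4, so N = 23.4·(cos 39.4°, sin 39.4°) = (18.08, 14.85). ∠HNU = 82.9°, so NU runs at 39.4° + (180° − 82.9°) = 136.5° from the x-axis; with |NU| = 35.4, U = N + 35.4·(cos 136.5°, sin 136.5°) = (-7.596, 39.22). NU ⟂ US; with |US| = 10.8 on the right of NU, S = U + 10.8·(0.6884, 0.7254) = (-0.1621, 47.05). Then cos ∠SUH = US·UH / (|US||UH|), giving 125.5°.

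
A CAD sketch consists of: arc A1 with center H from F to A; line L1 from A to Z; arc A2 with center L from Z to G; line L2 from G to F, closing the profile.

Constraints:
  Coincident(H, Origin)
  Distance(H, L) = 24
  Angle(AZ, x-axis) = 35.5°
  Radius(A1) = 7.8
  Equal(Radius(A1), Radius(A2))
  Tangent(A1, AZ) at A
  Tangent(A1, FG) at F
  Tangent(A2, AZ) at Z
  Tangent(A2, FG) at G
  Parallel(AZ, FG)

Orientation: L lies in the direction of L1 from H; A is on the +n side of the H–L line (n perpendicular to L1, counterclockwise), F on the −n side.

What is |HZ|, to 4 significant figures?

25.24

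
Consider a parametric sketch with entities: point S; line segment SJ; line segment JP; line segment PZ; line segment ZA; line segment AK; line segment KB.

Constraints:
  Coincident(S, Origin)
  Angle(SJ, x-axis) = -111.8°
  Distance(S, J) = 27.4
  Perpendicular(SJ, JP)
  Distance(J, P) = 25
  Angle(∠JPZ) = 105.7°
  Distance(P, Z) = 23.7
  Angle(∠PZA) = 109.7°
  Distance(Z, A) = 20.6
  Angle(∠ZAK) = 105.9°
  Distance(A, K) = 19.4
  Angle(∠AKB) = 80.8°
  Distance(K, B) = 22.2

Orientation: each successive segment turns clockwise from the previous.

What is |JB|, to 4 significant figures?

17.73

S is at the origin; SJ runs at -111.8° with length 27.4, so J = (-10.18, -25.44). SJ ⟂ JP, so JP runs at 158.2°; with |JP| = 25.0, P = (-33.39, -16.16). ∠JPZ = 105.7° gives PZ at 83.90° from the x-axis; with |PZ| = 23.7, Z = (-30.87, 7.409). ∠PZA = 109.7° gives ZA at 13.60° from the x-axis; with |ZA| = 20.6, A = (-10.85, 12.25). ∠ZAK = 105.9° gives AK at -60.50° from the x-axis; with |AK| = 19.4, K = (-1.294, -4.631). ∠AKB = 80.8° gives KB at -159.7° from the x-axis; with |KB| = 22.2, B = (-22.11, -12.33). Then |JB| = |B − J| = 17.73.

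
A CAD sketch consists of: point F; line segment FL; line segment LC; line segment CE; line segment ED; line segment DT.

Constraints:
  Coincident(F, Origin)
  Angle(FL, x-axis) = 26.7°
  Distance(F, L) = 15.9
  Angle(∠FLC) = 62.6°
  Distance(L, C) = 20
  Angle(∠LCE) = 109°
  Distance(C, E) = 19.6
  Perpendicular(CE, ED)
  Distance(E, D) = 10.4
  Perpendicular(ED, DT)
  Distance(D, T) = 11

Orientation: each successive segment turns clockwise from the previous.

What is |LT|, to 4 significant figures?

17.34

F is at the origin; FL runs at 26.7° with length 15.9, so L = (14.20, 7.144). ∠FLC = 62.6° gives LC at -90.70° from the x-axis; with |LC| = 20.0, C = (13.96, -12.85). ∠LCE = 109.0° gives CE at -161.7° from the x-axis; with |CE| = 19.6, E = (-4.648, -19.01). The perpendicularity gives ED at right angles to CE, so ED runs at 108.3°; with |ED| = 10.4, D = (-7.914, -9.135). ED is perpendicular to DT, so DT runs at 18.30°; with |DT| = 11.0, T = (2.530, -5.681). Then |LT| = |T − L| = 17.34.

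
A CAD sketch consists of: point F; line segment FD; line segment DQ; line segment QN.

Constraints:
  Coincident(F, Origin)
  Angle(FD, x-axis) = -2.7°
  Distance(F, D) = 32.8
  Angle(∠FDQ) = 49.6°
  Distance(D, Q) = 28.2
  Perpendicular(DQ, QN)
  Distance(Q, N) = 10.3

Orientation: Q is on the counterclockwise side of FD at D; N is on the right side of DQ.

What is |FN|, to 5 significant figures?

35.955

F is at the origin; FD runs at -2.7° with length 32.8, so D = 32.8·(cos -2.7°, sin -2.7°) = (32.764, -1.5451). ∠FDQ = 49.6°, so DQ runs at -2.7° + (180° − 49.6°) = 127.70° from the x-axis; with |DQ| = 28.2, Q = D + 28.2·(cos 127.70°, sin 127.70°) = (15.519, 20.767). The perpendicularity gives QN at right angles to DQ; with |QN| = 10.3 on the right of DQ, N = Q + 10.3·(0.79122, 0.61153) = (23.668, 27.066). Then |FN| = |N − F| = 35.955.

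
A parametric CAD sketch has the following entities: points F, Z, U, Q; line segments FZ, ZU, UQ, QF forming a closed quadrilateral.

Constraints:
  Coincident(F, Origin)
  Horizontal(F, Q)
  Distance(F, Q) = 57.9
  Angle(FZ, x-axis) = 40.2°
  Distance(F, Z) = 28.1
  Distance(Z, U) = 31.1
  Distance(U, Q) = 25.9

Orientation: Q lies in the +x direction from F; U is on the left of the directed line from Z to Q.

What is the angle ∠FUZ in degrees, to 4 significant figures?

12.87°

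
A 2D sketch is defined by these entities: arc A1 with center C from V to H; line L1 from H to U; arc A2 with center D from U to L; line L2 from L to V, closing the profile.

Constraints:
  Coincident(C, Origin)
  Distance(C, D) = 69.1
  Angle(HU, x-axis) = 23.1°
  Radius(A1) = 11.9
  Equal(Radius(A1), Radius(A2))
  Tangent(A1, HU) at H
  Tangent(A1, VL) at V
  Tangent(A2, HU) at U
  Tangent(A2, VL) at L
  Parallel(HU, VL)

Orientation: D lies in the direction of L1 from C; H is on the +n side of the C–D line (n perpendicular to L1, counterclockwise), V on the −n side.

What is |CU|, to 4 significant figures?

70.12

The slot axis is L1's direction at 23.1°, so u = (cos 23.1°, sin 23.1°) = (0.9198, 0.3923) and n = (−sin 23.1°, cos 23.1°) = (-0.3923, 0.9198). C is at the origin and D lies 69.1 along u from C, so D = 69.1·u = (63.56, 27.11). Tangency of A1 to both parallel lines with radius 11.9 puts H and V at C ± 11.9·n: H = (-4.669, 10.95), V = (4.669, -10.95). Equal radii place U and L the same way about D: U = D + 11.9·n = (58.89, 38.06), L = D − 11.9·n = (68.23, 16.16). Then |CU| = |U − C| = 70.12.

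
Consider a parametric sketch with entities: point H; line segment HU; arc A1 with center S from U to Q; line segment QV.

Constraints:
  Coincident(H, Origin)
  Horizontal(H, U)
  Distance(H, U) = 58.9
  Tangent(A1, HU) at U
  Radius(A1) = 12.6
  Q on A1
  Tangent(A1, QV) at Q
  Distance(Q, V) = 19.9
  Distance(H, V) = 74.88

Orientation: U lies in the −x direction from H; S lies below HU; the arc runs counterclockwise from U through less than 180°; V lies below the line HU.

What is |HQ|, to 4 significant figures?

72.82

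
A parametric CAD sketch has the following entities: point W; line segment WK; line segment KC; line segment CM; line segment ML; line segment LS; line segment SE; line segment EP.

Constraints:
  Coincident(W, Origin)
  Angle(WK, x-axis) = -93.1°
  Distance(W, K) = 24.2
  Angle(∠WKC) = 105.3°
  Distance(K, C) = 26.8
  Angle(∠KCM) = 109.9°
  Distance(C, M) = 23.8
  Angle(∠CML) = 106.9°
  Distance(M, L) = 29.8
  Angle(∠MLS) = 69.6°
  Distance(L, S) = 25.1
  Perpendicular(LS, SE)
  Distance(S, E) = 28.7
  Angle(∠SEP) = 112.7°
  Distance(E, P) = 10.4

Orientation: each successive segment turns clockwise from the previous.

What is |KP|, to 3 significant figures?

41.3

W is at the origin; WK runs at -93.1° with length 24.2, so K = (-1.31, -24.2). ∠WKC = 105.3° gives KC at -168° from the x-axis; with |KC| = 26.8, C = (-27.5, -29.8). ∠KCM = 109.9° gives CM at 122° from the x-axis; with |CM| = 23.8, M = (-40.2, -9.67). ∠CML = 106.9° gives ML at 49.0° from the x-axis; with |ML| = 29.8, L = (-20.6, 12.8). ∠MLS = 69.6° gives LS at -61.4° from the x-axis; with |LS| = 25.1, S = (-8.59, -9.21). The perpendicularity gives SE at right angles to LS, so SE runs at -151°; with |SE| = 28.7, E = (-33.8, -23.0). ∠SEP = 112.7° gives EP at 141° from the x-axis; with |EP| = 10.4, P = (-41.9, -16.4). Then |KP| = |P − K| = 41.3.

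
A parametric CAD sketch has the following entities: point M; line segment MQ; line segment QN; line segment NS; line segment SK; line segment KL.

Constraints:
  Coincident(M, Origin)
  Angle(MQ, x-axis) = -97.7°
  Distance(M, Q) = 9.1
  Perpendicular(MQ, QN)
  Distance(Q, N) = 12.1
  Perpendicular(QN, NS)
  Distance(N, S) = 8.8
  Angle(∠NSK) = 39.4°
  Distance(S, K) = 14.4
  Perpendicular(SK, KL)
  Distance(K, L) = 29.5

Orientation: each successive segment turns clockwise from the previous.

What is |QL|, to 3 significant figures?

33.3

M is at the origin; MQ runs at -97.7° with length 9.1, so Q = (-1.22, -9.02). MQ ⟂ QN, so QN runs at 172°; with |QN| = 12.1, N = (-13.2, -7.40). The perpendicularity gives NS at right angles to QN, so NS runs at 82.3°; with |NS| = 8.8, S = (-12.0, 1.32). ∠NSK = 39.4° gives SK at -58.3° from the x-axis; with |SK| = 14.4, K = (-4.46, -10.9). SK is perpendicular to KL, so KL runs at -148°; with |KL| = 29.5, L = (-29.6, -26.4). Then |QL| = |L − Q| = 33.3.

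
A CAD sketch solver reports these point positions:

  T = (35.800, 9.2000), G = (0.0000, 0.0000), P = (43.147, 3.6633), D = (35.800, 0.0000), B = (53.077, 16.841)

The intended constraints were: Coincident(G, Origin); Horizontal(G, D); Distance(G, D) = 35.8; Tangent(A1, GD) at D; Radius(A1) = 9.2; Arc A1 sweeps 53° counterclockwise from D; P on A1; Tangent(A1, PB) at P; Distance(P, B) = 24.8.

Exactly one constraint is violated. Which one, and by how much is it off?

Distance(P, B) = 24.8 — off by 8.30.

G = (0.00, 0.00) ✓; G.y = 0.00, D.y = 0.00 ✓; |GD| = 35.80 ✓; ∠(TD, DG) = 90.00° ✓; |TD| = 9.200 ✓; bearing(T→P) − bearing(T→D) = 53.00° ✓; |TP| = 9.200 ✓; ∠(TP, PB) = 90.00° ✓; |PB| = 16.50 ✗.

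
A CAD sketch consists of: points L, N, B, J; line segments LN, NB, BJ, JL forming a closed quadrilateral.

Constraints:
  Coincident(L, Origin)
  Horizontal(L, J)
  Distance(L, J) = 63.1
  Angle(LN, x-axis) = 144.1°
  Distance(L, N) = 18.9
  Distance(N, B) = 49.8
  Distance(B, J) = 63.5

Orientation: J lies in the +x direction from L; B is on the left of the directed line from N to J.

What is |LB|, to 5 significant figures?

50.461

L is at the origin; LJ is horizontal with |LJ| = 63.1 and J in +x, so J = (63.1, 0). LN runs at 144.1° with |LN| = 18.9, so N = (-15.310, 11.082). B is determined by |NB| = 49.8 and |BJ| = 63.5 together: it lies at the intersection of circle(N, 49.8) and circle(J, 63.5). With |NJ| = 79.189, the foot of the radical line on NJ is 29.794 from N and the perpendicular offset is √(49.8² − 29.794²) = 39.904. Taking the left-of-NJ solution: B = (19.775, 46.425).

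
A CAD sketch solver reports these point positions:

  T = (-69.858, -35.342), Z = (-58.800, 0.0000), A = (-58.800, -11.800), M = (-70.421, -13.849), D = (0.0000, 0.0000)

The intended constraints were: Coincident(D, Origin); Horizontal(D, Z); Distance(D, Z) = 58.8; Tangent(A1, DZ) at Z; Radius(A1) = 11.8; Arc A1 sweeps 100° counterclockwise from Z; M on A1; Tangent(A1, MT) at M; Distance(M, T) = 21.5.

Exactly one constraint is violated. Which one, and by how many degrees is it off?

Tangent(A1, MT) at M — off by 8.50°.

D = (0.00, 0.00) ✓; D.y = 0.00, Z.y = 0.00 ✓; |DZ| = 58.80 ✓; ∠(AZ, ZD) = 90.00° ✓; |AZ| = 11.80 ✓; bearing(A→M) − bearing(A→Z) = 100.0° ✓; |AM| = 11.80 ✓; ∠(AM, MT) = 98.50° ✗; |MT| = 21.50 ✓.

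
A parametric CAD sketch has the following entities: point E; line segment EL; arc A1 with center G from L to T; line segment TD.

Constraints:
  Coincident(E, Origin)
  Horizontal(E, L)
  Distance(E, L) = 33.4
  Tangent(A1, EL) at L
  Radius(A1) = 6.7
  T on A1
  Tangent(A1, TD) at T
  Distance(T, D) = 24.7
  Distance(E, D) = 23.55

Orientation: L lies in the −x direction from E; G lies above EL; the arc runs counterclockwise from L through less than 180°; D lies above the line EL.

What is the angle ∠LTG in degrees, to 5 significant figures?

66.239°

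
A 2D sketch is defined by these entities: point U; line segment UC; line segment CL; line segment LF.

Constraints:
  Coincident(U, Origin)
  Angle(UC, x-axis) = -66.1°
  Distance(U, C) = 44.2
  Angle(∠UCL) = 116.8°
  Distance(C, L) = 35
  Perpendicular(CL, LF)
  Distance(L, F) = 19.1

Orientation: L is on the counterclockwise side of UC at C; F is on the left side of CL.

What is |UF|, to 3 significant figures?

58.6

U is at the origin; UC runs at -66.1° with length 44.2, so C = 44.2·(cos -66.1°, sin -66.1°) = (17.9, -40.4). ∠UCL = 116.8°, so CL runs at -66.1° + (180° − 116.8°) = -2.90° from the x-axis; with |CL| = 35.0, L = C + 35.0·(cos -2.90°, sin -2.90°) = (52.9, -42.2). The perpendicularity gives LF at right angles to CL; with |LF| = 19.1 on the left of CL, F = L + 19.1·(0.0506, 0.999) = (53.8, -23.1). Then |UF| = |F − U| = 58.6.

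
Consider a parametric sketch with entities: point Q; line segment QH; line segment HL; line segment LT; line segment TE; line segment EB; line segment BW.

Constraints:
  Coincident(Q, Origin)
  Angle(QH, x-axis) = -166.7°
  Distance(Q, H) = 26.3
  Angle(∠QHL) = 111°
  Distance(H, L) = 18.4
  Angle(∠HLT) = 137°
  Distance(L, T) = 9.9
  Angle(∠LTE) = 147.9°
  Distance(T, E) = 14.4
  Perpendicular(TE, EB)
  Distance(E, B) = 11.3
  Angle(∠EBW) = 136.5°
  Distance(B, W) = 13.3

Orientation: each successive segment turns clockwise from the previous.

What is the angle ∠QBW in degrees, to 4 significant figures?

30.62°

TE is perpendicular to EB, so EB runs at -40.80°; with |EB| = 11.3, B = (-16.50, 22.45). ∠EBW = 136.5° gives BW at -84.30° from the x-axis; with |BW| = 13.3, W = (-15.18, 9.219). Then cos ∠QBW = BQ·BW / (|BQ||BW|), giving 30.62°.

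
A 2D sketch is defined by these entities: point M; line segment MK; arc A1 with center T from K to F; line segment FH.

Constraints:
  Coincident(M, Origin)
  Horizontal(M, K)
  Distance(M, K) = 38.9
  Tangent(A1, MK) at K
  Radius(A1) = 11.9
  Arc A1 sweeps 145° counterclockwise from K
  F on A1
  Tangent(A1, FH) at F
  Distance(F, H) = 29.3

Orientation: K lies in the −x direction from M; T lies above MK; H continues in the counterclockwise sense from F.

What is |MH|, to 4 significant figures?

67.99

On A1, K sits at bearing -90° from T; a 145° counterclockwise sweep puts F at bearing 55°, so F = T + 11.9·(cos 55°, sin 55°) = (-32.07, 21.65). Tangency of A1 to FH means the radius TF is perpendicular to FH, so FH runs along (−sin 55°, cos 55°); with |FH| = 29.3, H = (-56.08, 38.45). Then |MH| = |H − M| = 67.99.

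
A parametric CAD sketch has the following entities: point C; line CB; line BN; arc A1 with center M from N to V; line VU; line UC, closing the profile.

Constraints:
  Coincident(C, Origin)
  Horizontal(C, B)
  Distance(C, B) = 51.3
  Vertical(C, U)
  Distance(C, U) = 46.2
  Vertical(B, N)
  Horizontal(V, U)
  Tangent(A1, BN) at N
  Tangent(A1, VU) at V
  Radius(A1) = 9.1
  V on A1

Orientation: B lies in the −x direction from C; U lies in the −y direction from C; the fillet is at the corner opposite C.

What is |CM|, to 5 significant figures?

56.189

C is at the origin; C and B share the same y with |CB| = 51.3 and B on the −x side, so B = (-51.300, 0.0000). C and U share the same x with |CU| = 46.2 and U on the −y side, so U = (0.0000, -46.200). The virtual corner opposite C is at (-51.300, -46.200). Tangency of A1 to BN means the radius MN is perpendicular to BN and A1 meets VU tangentially, so MV is at right angles to VU, with radius 9.1, so the center M sits 9.1 in from both sides at M = (-42.200, -37.100). Then |CM| = |M − C| = 56.189.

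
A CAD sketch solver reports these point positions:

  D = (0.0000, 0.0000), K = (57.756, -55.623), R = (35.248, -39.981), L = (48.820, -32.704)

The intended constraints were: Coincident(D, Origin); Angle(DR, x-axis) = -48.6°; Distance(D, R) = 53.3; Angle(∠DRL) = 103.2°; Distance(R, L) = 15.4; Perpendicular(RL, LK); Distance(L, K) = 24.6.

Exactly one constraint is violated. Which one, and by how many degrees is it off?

Perpendicular(RL, LK) — off by 6.90°.

D = (0.00, 0.00) ✓; DR at -48.60° ✓; |DR| = 53.30 ✓; ∠DRL = 103.2° ✓; |RL| = 15.40 ✓; ∠(RL, LK) = 96.90° ✗; |LK| = 24.60 ✓.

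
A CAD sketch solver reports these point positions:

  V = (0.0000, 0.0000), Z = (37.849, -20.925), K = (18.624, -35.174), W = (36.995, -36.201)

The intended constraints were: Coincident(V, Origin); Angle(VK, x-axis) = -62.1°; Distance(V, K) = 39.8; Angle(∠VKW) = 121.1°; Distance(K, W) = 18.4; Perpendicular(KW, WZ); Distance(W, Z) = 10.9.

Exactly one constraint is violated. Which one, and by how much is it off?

Distance(W, Z) = 10.9 — off by 4.40.

V = (0.00, 0.00) ✓; VK at -62.10° ✓; |VK| = 39.80 ✓; ∠VKW = 121.1° ✓; |KW| = 18.40 ✓; ∠(KW, WZ) = 90.00° ✓; |WZ| = 15.30 ✗.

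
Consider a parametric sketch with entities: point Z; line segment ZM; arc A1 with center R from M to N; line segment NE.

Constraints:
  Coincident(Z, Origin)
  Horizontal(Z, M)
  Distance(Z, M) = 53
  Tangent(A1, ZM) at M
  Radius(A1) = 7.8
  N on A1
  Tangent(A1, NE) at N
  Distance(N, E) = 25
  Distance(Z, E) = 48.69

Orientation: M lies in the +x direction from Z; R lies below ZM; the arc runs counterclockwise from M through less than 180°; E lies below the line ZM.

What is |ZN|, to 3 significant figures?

45.9

Checks: |RN| = 7.800 ✓; ∠(RN, NE) = 90.00° ✓; |NE| = 25.00 ✓; |ZE| = 48.69 ✓.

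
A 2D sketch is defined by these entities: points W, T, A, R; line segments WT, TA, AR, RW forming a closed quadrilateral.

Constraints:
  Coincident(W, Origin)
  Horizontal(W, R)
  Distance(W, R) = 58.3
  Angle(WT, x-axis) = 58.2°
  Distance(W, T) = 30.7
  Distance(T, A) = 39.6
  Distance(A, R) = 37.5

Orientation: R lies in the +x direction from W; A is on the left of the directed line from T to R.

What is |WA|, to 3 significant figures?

65.8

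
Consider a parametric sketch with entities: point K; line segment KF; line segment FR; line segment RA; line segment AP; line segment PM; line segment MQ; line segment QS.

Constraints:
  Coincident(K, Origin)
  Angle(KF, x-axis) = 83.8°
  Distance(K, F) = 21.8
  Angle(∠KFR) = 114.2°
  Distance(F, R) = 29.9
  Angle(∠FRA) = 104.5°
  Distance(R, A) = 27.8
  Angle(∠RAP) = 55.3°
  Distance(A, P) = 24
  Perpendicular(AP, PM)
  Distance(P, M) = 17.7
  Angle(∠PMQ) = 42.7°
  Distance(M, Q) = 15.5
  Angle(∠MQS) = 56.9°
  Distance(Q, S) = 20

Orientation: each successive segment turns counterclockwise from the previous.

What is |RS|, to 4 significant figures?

26.41

∠PMQ = 42.7° gives MQ at -142.9° from the x-axis; with |MQ| = 15.5, Q = (-28.67, 20.93). ∠MQS = 56.9° gives QS at -19.80° from the x-axis; with |QS| = 20.0, S = (-9.848, 14.16). Then |RS| = |S − R| = 26.41.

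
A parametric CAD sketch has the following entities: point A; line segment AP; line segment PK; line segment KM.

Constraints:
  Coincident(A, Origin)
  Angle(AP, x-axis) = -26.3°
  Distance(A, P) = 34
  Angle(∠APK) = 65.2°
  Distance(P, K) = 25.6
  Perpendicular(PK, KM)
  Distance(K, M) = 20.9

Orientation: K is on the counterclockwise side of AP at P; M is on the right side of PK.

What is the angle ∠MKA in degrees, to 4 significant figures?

159.8°

∠APK = 65.2°, so PK runs at -26.3° + (180° − 65.2°) = 88.50° from the x-axis; with |PK| = 25.6, K = P + 25.6·(cos 88.50°, sin 88.50°) = (31.15, 10.53). PK is perpendicular to KM; with |KM| = 20.9 on the right of PK, M = K + 20.9·(0.9997, -0.02618) = (52.04, 9.980). Then cos ∠MKA = KM·KA / (|KM||KA|), giving 159.8°.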